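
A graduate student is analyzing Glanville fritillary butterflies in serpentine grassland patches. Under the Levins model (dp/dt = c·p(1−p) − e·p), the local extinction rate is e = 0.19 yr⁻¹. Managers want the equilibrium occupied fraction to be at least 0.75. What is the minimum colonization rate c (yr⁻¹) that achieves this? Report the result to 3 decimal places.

p* = 1 − e/c ≥ 0.75 requires e/c ≤ 0.2500, i.e. c ≥ e/0.2500.
c_min = 0.19/0.2500 = 0.7600.

0.760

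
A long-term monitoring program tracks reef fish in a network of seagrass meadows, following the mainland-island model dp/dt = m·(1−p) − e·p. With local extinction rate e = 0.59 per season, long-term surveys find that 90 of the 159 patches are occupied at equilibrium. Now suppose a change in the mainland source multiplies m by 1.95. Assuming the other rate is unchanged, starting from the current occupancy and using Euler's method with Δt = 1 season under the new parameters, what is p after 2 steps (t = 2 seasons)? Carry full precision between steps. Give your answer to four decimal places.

Observed p* = 90/159 = 0.56604.
Balance m(1−p*) = e·p* gives m = e·p*/(1−p*) = 0.59×0.56604/0.43396 = 0.76957.
Starting from p₀ = 0.56604; update p ← p + (dp/dt)·Δt with the new parameters.
t = 1: p = 0.56604 + (+0.31726) = 0.88330
t = 2: p = 0.88330 + (-0.34602) = 0.53728

0.5373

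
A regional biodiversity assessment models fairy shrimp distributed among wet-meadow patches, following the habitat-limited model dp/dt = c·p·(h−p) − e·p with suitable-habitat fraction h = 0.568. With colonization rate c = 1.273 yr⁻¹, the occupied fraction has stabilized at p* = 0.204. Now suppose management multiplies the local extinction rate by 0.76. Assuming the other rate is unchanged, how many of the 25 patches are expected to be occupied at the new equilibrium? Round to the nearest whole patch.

Balance c(h−p*) = e gives e = 1.273×(0.568 − 0.20400) = 0.46337.
New p* = 0.568 − e/c = 0.568 − 0.35216/1.27300 = 0.29136.
Expected occupied = 25 × 0.29136 = 7.28 ≈ 7.

7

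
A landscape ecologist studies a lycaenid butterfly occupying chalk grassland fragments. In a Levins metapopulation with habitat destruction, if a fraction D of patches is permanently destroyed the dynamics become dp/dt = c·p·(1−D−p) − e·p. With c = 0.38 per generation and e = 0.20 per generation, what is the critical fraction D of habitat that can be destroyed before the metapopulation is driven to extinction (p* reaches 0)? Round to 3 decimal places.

0.474

The nontrivial equilibrium is p* = (1−D) − e/c; extinction occurs when this hits zero.
So D_crit = 1 − e/c = 1 − 0.20/0.38 = 1 − 0.5263 = 0.4737.
Note this equals the original equilibrium occupancy — the Levins extinction-debt result.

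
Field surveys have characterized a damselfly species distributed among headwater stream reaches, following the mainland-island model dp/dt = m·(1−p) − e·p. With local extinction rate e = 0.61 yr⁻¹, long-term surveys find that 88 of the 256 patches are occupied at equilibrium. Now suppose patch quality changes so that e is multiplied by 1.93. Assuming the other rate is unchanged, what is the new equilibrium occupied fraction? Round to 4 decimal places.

Observed p* = 88/256 = 0.34375.
Balance m(1−p*) = e·p* gives m = e·p*/(1−p*) = 0.61×0.34375/0.65625 = 0.31952.
New p* = m/(m+e) = 0.31952/(0.31952+1.17730) = 0.21347.

0.2135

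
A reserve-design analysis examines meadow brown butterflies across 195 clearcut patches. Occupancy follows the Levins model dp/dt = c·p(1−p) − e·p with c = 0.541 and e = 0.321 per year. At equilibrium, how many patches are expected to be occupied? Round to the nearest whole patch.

79

p* = 1 − e/c = 1 − 0.321/0.541 = 0.4067.
Expected occupied patches = N × p* = 195 × 0.4067 = 79.30 ≈ 79.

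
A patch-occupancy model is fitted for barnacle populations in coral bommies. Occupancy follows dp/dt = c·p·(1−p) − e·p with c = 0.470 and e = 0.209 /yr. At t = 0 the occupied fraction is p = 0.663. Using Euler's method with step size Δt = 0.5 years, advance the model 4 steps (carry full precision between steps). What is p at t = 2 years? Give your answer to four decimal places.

Update rule: p ← p + [c·p·(1−p) − e·p]·Δt with Δt = 0.5.
p: 0.66300 → 0.64622  (Δp = -0.01678)
p: 0.64622 → 0.63242  (Δp = -0.01380)
p: 0.63242 → 0.62096  (Δp = -0.01146)
p: 0.62096 → 0.61138  (Δp = -0.00958)

0.6114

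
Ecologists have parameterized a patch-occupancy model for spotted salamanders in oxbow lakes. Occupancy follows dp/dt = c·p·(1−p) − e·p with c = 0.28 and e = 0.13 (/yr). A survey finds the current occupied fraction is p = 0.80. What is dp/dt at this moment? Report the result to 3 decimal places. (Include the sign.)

-0.059

Colonization term: c·p·(1−p) = 0.28×0.80×0.2000 = 0.04480.
Extinction term: e·p = 0.10400.
dp/dt = 0.04480 − 0.10400 = -0.05920.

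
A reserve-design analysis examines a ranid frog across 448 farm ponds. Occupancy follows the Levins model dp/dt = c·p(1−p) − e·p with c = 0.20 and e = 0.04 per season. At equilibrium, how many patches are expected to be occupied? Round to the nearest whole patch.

p* = 1 − e/c = 1 − 0.04/0.20 = 0.8000.
Expected occupied patches = N × p* = 448 × 0.8000 = 358.40 ≈ 358.

358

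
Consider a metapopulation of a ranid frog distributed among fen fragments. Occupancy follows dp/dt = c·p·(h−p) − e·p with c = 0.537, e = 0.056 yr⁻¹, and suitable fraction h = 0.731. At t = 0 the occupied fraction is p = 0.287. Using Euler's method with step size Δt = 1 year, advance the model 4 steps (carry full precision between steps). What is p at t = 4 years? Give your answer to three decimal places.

Update rule: p ← p + [c·p·(h−p) − e·p]·Δt with Δt = 1.
  1  |  dp/dt·Δt = +0.052357  |  p_1 = 0.339357
  2  |  dp/dt·Δt = +0.052367  |  p_2 = 0.391724
  3  |  dp/dt·Δt = +0.049432  |  p_3 = 0.441156
  4  |  dp/dt·Δt = +0.043960  |  p_4 = 0.485115

0.485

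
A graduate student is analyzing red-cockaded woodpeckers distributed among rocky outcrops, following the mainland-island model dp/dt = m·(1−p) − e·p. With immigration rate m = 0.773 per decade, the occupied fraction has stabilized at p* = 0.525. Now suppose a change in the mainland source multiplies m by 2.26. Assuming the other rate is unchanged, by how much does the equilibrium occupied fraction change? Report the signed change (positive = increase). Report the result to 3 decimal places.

Balance m(1−p*) = e·p* gives e = m(1−p*)/p* = 0.773×0.47500/0.52500 = 0.69938.
New p* = m/(m+e) = 1.74698/(1.74698+0.69938) = 0.71411.
Δp* = 0.71411 − 0.52500 = +0.18911.

0.189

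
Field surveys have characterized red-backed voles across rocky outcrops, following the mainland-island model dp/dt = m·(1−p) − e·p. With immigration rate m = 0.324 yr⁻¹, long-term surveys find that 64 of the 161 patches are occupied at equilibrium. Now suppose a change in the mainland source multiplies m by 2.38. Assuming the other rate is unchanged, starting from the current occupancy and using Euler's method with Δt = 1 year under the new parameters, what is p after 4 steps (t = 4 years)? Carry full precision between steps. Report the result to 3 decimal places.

0.610

Observed p* = 64/161 = 0.39752.
Balance m(1−p*) = e·p* gives e = m(1−p*)/p* = 0.324×0.60248/0.39752 = 0.49106.
Starting from p₀ = 0.39752; update p ← p + (dp/dt)·Δt with the new parameters.
p: 0.39752 → 0.66690  (Δp = +0.26938)
p: 0.66690 → 0.59627  (Δp = -0.07063)
p: 0.59627 → 0.61479  (Δp = +0.01852)
p: 0.61479 → 0.60993  (Δp = -0.00485)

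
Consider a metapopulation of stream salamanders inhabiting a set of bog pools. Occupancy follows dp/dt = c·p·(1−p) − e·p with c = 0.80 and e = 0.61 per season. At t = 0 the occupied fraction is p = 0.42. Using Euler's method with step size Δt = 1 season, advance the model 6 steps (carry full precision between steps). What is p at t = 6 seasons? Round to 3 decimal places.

Update rule: p ← p + [c·p·(1−p) − e·p]·Δt with Δt = 1.
p: 0.42000 → 0.35868  (Δp = -0.06132)
p: 0.35868 → 0.32391  (Δp = -0.03477)
p: 0.32391 → 0.30152  (Δp = -0.02239)
p: 0.30152 → 0.28608  (Δp = -0.01544)
p: 0.28608 → 0.27496  (Δp = -0.01112)
p: 0.27496 → 0.26672  (Δp = -0.00824)

0.267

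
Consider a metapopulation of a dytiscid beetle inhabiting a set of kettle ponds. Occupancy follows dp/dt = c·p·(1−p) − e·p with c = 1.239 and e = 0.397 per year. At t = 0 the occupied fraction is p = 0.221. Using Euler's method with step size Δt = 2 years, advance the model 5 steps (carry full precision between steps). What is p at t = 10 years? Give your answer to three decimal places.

Update rule: p ← p + [c·p·(1−p) − e·p]·Δt with Δt = 2.
p: 0.22100 → 0.47214  (Δp = +0.25114)
p: 0.47214 → 0.71484  (Δp = +0.24270)
p: 0.71484 → 0.65239  (Δp = -0.06245)
p: 0.65239 → 0.69635  (Δp = +0.04396)
p: 0.69635 → 0.66741  (Δp = -0.02894)

0.667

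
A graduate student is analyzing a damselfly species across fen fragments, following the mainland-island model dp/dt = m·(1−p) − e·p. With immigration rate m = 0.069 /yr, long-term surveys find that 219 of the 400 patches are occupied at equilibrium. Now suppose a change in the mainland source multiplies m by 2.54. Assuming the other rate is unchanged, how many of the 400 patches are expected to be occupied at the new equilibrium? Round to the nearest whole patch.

Observed p* = 219/400 = 0.54750.
Balance m(1−p*) = e·p* gives e = m(1−p*)/p* = 0.069×0.45250/0.54750 = 0.05703.
New p* = m/(m+e) = 0.17526/(0.17526+0.05703) = 0.75449.
Expected occupied = 400 × 0.75449 = 301.80 ≈ 302.

302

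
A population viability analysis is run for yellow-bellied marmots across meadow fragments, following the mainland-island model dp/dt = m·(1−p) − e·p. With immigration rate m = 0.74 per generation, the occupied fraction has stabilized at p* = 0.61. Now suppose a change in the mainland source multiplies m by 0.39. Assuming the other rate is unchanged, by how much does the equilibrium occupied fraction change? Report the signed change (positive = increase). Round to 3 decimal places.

-0.231

Balance m(1−p*) = e·p* gives e = m(1−p*)/p* = 0.74×0.39000/0.61000 = 0.47311.
New p* = m/(m+e) = 0.28860/(0.28860+0.47311) = 0.37888.
Δp* = 0.37888 − 0.61000 = -0.23112.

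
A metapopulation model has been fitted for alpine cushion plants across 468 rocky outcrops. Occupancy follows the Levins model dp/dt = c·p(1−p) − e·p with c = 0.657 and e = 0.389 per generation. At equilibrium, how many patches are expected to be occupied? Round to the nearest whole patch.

p* = 1 − e/c = 1 − 0.389/0.657 = 0.4079.
Expected occupied patches = N × p* = 468 × 0.4079 = 190.90 ≈ 191.

191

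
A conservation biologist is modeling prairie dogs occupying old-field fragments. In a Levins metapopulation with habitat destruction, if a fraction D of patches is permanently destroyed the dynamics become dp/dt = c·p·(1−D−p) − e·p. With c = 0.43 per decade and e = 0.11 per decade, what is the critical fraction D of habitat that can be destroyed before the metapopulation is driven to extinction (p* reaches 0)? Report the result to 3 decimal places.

0.744

The nontrivial equilibrium is p* = (1−D) − e/c; extinction occurs when this hits zero.
So D_crit = 1 − e/c = 1 − 0.11/0.43 = 1 − 0.2558 = 0.7442.
This equals the undisturbed p*, a classic result of Lande's extension.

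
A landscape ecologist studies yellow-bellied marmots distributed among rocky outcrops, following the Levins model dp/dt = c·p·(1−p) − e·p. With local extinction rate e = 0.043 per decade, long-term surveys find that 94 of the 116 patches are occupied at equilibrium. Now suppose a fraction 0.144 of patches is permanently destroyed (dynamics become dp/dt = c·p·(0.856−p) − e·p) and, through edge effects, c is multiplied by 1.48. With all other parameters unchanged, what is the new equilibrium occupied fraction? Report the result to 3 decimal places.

Observed p* = 94/116 = 0.81034.
Balance c(1−p*) = e gives c = e/(1 − 0.81034) = 0.043/0.18966 = 0.22672.
New p* = 0.856 − e/c = 0.856 − 0.04300/0.33555 = 0.72785.

0.728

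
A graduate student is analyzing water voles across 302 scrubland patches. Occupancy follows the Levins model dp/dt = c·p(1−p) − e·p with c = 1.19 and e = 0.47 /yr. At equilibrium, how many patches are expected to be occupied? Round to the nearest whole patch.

p* = 1 − e/c = 1 − 0.47/1.19 = 0.6050.
Expected occupied patches = N × p* = 302 × 0.6050 = 182.72 ≈ 183.

183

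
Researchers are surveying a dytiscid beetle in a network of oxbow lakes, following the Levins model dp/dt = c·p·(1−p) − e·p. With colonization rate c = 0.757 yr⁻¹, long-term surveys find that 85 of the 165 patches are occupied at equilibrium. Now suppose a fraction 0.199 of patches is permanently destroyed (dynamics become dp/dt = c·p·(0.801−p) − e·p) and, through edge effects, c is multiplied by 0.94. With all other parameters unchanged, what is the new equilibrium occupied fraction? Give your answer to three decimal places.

0.285

Observed p* = 85/165 = 0.51515.
Balance c(1−p*) = e gives e = 0.757×(1 − 0.51515) = 0.36703.
New p* = 0.801 − e/c = 0.801 − 0.36703/0.71158 = 0.28520.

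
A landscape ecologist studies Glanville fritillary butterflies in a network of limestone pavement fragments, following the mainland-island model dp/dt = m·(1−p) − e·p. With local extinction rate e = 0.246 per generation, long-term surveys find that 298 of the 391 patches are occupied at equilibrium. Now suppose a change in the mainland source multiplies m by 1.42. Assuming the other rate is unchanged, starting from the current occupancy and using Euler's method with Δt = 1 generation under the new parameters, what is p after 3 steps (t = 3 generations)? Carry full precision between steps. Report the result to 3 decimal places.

Observed p* = 298/391 = 0.76215.
Balance m(1−p*) = e·p* gives m = e·p*/(1−p*) = 0.246×0.76215/0.23785 = 0.78826.
Starting from p₀ = 0.76215; update p ← p + (dp/dt)·Δt with the new parameters.
step 1: Δp = +0.07875, p = 0.84089
step 2: Δp = -0.02877, p = 0.81213
step 3: Δp = +0.01051, p = 0.82264

0.823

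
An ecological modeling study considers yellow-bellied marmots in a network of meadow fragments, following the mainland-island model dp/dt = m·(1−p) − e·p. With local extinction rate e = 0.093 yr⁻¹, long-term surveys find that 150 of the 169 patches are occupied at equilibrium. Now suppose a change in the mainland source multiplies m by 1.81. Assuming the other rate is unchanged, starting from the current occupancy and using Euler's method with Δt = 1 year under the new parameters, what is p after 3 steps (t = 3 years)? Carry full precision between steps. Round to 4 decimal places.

Observed p* = 150/169 = 0.88757.
Balance m(1−p*) = e·p* gives m = e·p*/(1−p*) = 0.093×0.88757/0.11243 = 0.73421.
Starting from p₀ = 0.88757; update p ← p + (dp/dt)·Δt with the new parameters.
step 1: Δp = +0.06686, p = 0.95443
step 2: Δp = -0.02821, p = 0.92622
step 3: Δp = +0.01190, p = 0.93813

0.9381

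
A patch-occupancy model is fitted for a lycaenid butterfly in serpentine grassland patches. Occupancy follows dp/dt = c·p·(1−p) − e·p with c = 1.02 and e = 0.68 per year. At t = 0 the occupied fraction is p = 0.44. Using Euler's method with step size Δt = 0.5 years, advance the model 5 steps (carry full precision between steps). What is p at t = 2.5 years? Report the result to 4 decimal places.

Update rule: p ← p + [c·p·(1−p) − e·p]·Δt with Δt = 0.5.
step 1: Δp = -0.02394, p = 0.41606
step 2: Δp = -0.01755, p = 0.39851
step 3: Δp = -0.01325, p = 0.38526
step 4: Δp = -0.01020, p = 0.37506
step 5: Δp = -0.00798, p = 0.36708

0.3671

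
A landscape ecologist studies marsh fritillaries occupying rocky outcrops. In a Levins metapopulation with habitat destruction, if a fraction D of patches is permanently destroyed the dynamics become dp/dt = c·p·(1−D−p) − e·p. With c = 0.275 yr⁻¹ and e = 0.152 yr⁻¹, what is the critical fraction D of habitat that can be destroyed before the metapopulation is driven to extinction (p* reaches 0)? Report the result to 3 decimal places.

The nontrivial equilibrium is p* = (1−D) − e/c; extinction occurs when this hits zero.
So D_crit = 1 − e/c = 1 − 0.152/0.275 = 1 − 0.5527 = 0.4473.
Note this equals the original equilibrium occupancy — the Levins extinction-debt result.

0.447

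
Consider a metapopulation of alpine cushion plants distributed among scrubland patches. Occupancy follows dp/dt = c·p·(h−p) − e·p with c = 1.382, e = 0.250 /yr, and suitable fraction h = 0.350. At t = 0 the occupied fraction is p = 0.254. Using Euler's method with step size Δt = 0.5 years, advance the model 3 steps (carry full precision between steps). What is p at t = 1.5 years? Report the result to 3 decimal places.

Update rule: p ← p + [c·p·(h−p) − e·p]·Δt with Δt = 0.5.
p: 0.25400 → 0.23910  (Δp = -0.01490)
p: 0.23910 → 0.22753  (Δp = -0.01156)
p: 0.22753 → 0.21835  (Δp = -0.00919)

0.218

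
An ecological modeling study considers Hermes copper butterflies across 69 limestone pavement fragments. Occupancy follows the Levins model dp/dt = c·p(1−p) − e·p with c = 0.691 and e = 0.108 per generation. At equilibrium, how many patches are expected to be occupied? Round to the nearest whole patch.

58

p* = 1 − e/c = 1 − 0.108/0.691 = 0.8437.
Expected occupied patches = N × p* = 69 × 0.8437 = 58.22 ≈ 58.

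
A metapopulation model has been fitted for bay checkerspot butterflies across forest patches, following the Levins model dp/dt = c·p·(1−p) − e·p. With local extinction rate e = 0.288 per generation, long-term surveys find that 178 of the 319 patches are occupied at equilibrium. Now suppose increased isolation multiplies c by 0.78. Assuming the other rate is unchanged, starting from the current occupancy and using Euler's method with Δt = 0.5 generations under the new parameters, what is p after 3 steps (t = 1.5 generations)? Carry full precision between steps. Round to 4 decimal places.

0.5133

Observed p* = 178/319 = 0.55799.
Balance c(1−p*) = e gives c = e/(1 − 0.55799) = 0.288/0.44201 = 0.65157.
Starting from p₀ = 0.55799; update p ← p + (dp/dt)·Δt with the new parameters.
step 1: Δp = -0.01768, p = 0.54032
step 2: Δp = -0.01469, p = 0.52563
step 3: Δp = -0.01233, p = 0.51330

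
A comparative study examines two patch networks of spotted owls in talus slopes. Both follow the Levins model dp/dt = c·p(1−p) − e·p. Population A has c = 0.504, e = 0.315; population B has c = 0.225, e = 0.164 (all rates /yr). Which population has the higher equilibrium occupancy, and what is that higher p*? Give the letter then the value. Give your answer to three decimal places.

A, 0.375

A: p*_A = 1 − 0.315/0.504 = 0.3750.
B: p*_B = 1 − 0.164/0.225 = 0.2711.
A is higher at 0.3750.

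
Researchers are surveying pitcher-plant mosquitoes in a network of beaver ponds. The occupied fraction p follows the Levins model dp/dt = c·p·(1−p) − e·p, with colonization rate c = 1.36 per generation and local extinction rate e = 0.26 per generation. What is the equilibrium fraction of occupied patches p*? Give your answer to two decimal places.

0.81

Setting dp/dt = 0 and dividing through by p* gives c·(1−p*) = e.
So p* = 1 − e/c = 1 − 0.26/1.36 = 1 − 0.1912 = 0.8088.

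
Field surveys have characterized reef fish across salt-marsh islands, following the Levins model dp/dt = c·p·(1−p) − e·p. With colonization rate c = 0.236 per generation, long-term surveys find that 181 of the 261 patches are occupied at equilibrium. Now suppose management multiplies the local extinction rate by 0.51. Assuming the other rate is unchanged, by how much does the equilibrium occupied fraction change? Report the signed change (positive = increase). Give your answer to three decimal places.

0.150

Observed p* = 181/261 = 0.69349.
Balance c(1−p*) = e gives e = 0.236×(1 − 0.69349) = 0.07234.
New p* = 1 − e/c = 1 − 0.03689/0.23600 = 0.84369.
Δp* = 0.84369 − 0.69349 = +0.15020.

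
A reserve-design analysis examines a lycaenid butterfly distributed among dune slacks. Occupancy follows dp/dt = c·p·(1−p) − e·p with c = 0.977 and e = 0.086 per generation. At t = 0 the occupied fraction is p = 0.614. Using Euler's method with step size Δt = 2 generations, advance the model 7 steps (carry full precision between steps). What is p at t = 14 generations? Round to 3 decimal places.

0.926

Update rule: p ← p + [c·p·(1−p) − e·p]·Δt with Δt = 2.
  1  |  dp/dt·Δt = +0.357498  |  p_1 = 0.971498
  2  |  dp/dt·Δt = -0.112992  |  p_2 = 0.858506
  3  |  dp/dt·Δt = +0.089696  |  p_3 = 0.948202
  4  |  dp/dt·Δt = -0.067120  |  p_4 = 0.881082
  5  |  dp/dt·Δt = +0.053187  |  p_5 = 0.934269
  6  |  dp/dt·Δt = -0.040699  |  p_6 = 0.893570
  7  |  dp/dt·Δt = +0.032136  |  p_7 = 0.925706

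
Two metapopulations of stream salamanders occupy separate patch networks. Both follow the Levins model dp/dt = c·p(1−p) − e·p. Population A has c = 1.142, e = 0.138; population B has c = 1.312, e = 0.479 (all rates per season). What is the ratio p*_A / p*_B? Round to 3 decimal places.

A: p*_A = 1 − 0.138/1.142 = 0.8792.
B: p*_B = 1 − 0.479/1.312 = 0.6349.
p*_A / p*_B = 0.8792/0.6349 = 1.3847.

1.385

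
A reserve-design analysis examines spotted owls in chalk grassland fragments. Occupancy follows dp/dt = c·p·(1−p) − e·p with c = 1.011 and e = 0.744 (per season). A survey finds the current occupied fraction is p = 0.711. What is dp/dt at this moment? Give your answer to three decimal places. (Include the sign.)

Colonization term: c·p·(1−p) = 1.011×0.711×0.2890 = 0.20774.
Extinction term: e·p = 0.52898.
dp/dt = 0.20774 − 0.52898 = -0.32124.

-0.321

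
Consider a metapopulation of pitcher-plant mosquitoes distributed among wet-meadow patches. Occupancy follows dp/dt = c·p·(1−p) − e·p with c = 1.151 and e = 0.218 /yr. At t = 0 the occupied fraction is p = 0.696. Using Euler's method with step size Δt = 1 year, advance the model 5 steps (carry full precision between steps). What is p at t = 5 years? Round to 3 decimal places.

0.811

Update rule: p ← p + [c·p·(1−p) − e·p]·Δt with Δt = 1.
p: 0.69600 → 0.78781  (Δp = +0.09181)
p: 0.78781 → 0.80847  (Δp = +0.02067)
p: 0.80847 → 0.81045  (Δp = +0.00198)
p: 0.81045 → 0.81059  (Δp = +0.00014)
p: 0.81059 → 0.81060  (Δp = +0.00001)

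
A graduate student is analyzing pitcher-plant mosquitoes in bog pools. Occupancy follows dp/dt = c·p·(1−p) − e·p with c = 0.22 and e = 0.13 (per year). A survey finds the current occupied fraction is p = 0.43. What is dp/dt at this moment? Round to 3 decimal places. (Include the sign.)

Colonization term: c·p·(1−p) = 0.22×0.43×0.5700 = 0.05392.
Extinction term: e·p = 0.05590.
dp/dt = 0.05392 − 0.05590 = -0.00198.

-0.002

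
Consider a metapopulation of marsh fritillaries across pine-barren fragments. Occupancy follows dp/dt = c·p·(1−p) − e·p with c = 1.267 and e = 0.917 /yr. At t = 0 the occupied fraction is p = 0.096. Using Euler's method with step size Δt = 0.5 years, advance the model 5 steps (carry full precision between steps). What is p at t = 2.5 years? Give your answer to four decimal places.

Update rule: p ← p + [c·p·(1−p) − e·p]·Δt with Δt = 0.5.
step 1: Δp = +0.01096, p = 0.10696
step 2: Δp = +0.01147, p = 0.11843
step 3: Δp = +0.01184, p = 0.13027
step 4: Δp = +0.01205, p = 0.14232
step 5: Δp = +0.01207, p = 0.15439

0.1544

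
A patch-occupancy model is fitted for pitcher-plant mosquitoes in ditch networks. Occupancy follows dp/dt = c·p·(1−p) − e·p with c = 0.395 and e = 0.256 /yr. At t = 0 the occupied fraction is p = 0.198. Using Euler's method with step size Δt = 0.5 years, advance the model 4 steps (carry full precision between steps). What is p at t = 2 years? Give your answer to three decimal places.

Update rule: p ← p + [c·p·(1−p) − e·p]·Δt with Δt = 0.5.
p: 0.19800 → 0.20402  (Δp = +0.00602)
p: 0.20402 → 0.20998  (Δp = +0.00596)
p: 0.20998 → 0.21586  (Δp = +0.00589)
p: 0.21586 → 0.22166  (Δp = +0.00580)

0.222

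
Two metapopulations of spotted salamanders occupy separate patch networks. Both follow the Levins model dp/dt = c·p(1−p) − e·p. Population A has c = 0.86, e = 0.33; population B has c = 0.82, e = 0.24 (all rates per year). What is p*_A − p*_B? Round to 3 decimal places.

A: p*_A = 1 − 0.33/0.86 = 0.6163.
B: p*_B = 1 − 0.24/0.82 = 0.7073.
p*_A − p*_B = 0.6163 − 0.7073 = -0.0910.

-0.091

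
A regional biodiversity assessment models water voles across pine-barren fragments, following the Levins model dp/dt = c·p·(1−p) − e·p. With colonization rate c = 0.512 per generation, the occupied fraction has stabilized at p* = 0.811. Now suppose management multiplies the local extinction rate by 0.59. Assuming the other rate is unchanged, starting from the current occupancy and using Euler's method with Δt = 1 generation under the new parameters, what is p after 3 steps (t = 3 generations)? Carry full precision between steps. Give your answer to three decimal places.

Balance c(1−p*) = e gives e = 0.512×(1 − 0.81100) = 0.09677.
Starting from p₀ = 0.81100; update p ← p + (dp/dt)·Δt with the new parameters.
p: 0.81100 → 0.84318  (Δp = +0.03218)
p: 0.84318 → 0.86274  (Δp = +0.01956)
p: 0.86274 → 0.87411  (Δp = +0.01137)

0.874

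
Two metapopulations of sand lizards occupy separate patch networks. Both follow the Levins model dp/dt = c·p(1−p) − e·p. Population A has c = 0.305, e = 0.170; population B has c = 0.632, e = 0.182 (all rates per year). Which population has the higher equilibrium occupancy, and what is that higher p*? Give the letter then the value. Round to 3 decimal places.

B, 0.712

A: p*_A = 1 − 0.170/0.305 = 0.4426.
B: p*_B = 1 − 0.182/0.632 = 0.7120.
B is higher at 0.7120.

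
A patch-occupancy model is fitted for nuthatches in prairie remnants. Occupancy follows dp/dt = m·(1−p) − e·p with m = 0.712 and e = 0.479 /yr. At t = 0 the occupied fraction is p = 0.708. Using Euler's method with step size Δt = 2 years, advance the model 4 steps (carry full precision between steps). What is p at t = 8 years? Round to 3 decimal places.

1.000

Update rule: p ← p + [m·(1−p) − e·p]·Δt with Δt = 2.
  1  |  dp/dt·Δt = -0.262456  |  p_1 = 0.445544
  2  |  dp/dt·Δt = +0.362714  |  p_2 = 0.808258
  3  |  dp/dt·Δt = -0.501271  |  p_3 = 0.306987
  4  |  dp/dt·Δt = +0.692757  |  p_4 = 0.999744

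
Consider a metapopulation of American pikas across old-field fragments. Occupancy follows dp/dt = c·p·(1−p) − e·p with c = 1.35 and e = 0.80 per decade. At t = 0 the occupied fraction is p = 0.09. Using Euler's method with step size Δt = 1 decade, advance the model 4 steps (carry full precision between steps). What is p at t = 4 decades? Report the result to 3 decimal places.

0.287

Update rule: p ← p + [c·p·(1−p) − e·p]·Δt with Δt = 1.
p: 0.09000 → 0.12856  (Δp = +0.03857)
p: 0.12856 → 0.17696  (Δp = +0.04840)
p: 0.17696 → 0.23201  (Δp = +0.05505)
p: 0.23201 → 0.28695  (Δp = +0.05494)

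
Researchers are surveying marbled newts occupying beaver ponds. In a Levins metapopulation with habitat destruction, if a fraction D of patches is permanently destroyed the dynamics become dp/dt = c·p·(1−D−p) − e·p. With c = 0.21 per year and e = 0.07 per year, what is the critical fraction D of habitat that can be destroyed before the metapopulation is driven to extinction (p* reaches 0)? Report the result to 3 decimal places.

0.667

The nontrivial equilibrium is p* = (1−D) − e/c; extinction occurs when this hits zero.
So D_crit = 1 − e/c = 1 − 0.07/0.21 = 1 − 0.3333 = 0.6667.
This equals the undisturbed p*, a classic result of Lande's extension.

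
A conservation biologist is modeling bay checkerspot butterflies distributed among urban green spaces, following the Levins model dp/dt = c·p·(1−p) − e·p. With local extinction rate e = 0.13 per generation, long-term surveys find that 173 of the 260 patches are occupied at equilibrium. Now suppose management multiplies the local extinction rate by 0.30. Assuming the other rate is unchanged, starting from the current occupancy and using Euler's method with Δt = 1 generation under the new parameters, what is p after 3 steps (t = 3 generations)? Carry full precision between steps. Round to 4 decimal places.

0.8125

Observed p* = 173/260 = 0.66538.
Balance c(1−p*) = e gives c = e/(1 − 0.66538) = 0.13/0.33462 = 0.38851.
Starting from p₀ = 0.66538; update p ← p + (dp/dt)·Δt with the new parameters.
p: 0.66538 → 0.72593  (Δp = +0.06055)
p: 0.72593 → 0.77492  (Δp = +0.04898)
p: 0.77492 → 0.81246  (Δp = +0.03754)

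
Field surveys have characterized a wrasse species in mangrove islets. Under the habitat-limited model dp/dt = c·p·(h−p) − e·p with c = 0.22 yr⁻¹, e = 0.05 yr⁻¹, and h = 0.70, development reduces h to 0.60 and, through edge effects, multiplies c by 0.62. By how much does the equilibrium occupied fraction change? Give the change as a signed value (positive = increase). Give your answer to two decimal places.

-0.24

Before: p* = h − e/c = 0.70 − 0.05/0.22 = 0.70 − 0.2273 = 0.4727.
After: c = 0.1364, e = 0.05, h = 0.60; p* = 0.60 − 0.05/0.1364 = 0.2334.
Δp* = 0.2334 − 0.4727 = -0.2393.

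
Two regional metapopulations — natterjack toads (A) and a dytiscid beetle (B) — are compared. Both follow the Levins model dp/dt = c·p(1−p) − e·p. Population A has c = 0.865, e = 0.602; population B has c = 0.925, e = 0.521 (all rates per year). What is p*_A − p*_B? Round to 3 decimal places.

A: p*_A = 1 − 0.602/0.865 = 0.3040.
B: p*_B = 1 − 0.521/0.925 = 0.4368.
p*_A − p*_B = 0.3040 − 0.4368 = -0.1327.

-0.133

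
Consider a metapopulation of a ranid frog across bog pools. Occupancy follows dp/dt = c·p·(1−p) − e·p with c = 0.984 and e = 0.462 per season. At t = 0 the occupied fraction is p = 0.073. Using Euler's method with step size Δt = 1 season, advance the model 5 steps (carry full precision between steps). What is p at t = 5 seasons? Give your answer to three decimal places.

0.341

Update rule: p ← p + [c·p·(1−p) − e·p]·Δt with Δt = 1.
step 1: Δp = +0.03286, p = 0.10586
step 2: Δp = +0.04423, p = 0.15009
step 3: Δp = +0.05618, p = 0.20628
step 4: Δp = +0.06581, p = 0.27208
step 5: Δp = +0.06918, p = 0.34127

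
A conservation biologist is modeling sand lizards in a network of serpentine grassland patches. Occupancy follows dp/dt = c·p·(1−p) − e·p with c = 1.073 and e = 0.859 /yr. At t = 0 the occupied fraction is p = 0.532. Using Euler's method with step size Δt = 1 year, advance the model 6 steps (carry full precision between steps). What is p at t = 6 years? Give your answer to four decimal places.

Update rule: p ← p + [c·p·(1−p) − e·p]·Δt with Δt = 1.
t = 1: p = 0.53200 + (-0.18984) = 0.34216
t = 2: p = 0.34216 + (-0.05240) = 0.28976
t = 3: p = 0.28976 + (-0.02808) = 0.26168
t = 4: p = 0.26168 + (-0.01748) = 0.24420
t = 5: p = 0.24420 + (-0.01173) = 0.23248
t = 6: p = 0.23248 + (-0.00824) = 0.22424

0.2242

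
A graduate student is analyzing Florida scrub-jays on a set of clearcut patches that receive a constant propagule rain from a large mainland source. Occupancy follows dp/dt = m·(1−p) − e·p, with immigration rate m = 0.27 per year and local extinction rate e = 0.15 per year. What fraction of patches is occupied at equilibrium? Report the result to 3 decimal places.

0.643

At equilibrium the propagule rain into empty patches balances local extinction: m(1−p*) = e·p*.
p* = m/(m+e) = 0.27/(0.27+0.15) = 0.27/0.4200 = 0.6429.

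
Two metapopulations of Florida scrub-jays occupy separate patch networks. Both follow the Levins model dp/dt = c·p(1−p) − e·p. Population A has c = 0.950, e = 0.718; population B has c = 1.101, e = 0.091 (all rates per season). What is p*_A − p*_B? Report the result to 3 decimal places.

-0.673

A: p*_A = 1 − 0.718/0.950 = 0.2442.
B: p*_B = 1 − 0.091/1.101 = 0.9173.
p*_A − p*_B = 0.2442 − 0.9173 = -0.6731.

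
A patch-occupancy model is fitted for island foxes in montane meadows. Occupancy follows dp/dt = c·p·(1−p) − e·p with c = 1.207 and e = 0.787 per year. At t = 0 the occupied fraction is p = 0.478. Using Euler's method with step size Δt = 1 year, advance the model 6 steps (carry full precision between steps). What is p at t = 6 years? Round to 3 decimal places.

0.351

Update rule: p ← p + [c·p·(1−p) − e·p]·Δt with Δt = 1.
p: 0.47800 → 0.40298  (Δp = -0.07502)
p: 0.40298 → 0.37622  (Δp = -0.02676)
p: 0.37622 → 0.36339  (Δp = -0.01283)
p: 0.36339 → 0.35663  (Δp = -0.00676)
p: 0.35663 → 0.35290  (Δp = -0.00373)
p: 0.35290 → 0.35080  (Δp = -0.00210)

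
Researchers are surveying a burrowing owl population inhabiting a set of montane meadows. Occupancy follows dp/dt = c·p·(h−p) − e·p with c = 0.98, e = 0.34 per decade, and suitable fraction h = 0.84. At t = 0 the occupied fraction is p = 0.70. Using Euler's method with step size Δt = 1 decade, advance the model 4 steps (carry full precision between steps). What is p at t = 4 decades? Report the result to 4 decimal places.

0.5003

Update rule: p ← p + [c·p·(h−p) − e·p]·Δt with Δt = 1.
  1  |  dp/dt·Δt = -0.141960  |  p_1 = 0.558040
  2  |  dp/dt·Δt = -0.035536  |  p_2 = 0.522504
  3  |  dp/dt·Δt = -0.015077  |  p_3 = 0.507428
  4  |  dp/dt·Δt = -0.007144  |  p_4 = 0.500284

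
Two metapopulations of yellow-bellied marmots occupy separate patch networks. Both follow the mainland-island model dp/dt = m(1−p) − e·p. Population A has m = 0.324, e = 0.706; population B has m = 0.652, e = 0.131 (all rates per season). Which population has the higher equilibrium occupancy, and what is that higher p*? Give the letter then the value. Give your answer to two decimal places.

A: p*_A = m/(m+e) = 0.324/1.0300 = 0.3146.
B: p*_B = 0.652/0.7830 = 0.8327.
B is higher at 0.8327.

B, 0.83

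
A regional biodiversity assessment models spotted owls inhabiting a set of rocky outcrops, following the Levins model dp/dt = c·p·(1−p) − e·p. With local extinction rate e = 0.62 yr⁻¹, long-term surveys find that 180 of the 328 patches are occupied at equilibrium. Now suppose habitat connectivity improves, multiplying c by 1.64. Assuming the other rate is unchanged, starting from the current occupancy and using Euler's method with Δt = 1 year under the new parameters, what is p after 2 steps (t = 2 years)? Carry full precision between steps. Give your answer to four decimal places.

Observed p* = 180/328 = 0.54878.
Balance c(1−p*) = e gives c = e/(1 − 0.54878) = 0.62/0.45122 = 1.37405.
Starting from p₀ = 0.54878; update p ← p + (dp/dt)·Δt with the new parameters.
step 1: Δp = +0.21776, p = 0.76654
step 2: Δp = -0.07198, p = 0.69456

0.6946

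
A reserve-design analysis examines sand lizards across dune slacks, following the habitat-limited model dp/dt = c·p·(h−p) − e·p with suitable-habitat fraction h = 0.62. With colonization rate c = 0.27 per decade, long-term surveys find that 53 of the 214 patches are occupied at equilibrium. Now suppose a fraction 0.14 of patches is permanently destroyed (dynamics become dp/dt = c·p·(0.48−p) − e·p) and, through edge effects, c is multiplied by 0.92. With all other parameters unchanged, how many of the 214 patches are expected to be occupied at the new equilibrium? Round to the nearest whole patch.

16

Observed p* = 53/214 = 0.24766.
Balance c(h−p*) = e gives e = 0.27×(0.62 − 0.24766) = 0.10053.
New p* = 0.48 − e/c = 0.48 − 0.10053/0.24840 = 0.07529.
Expected occupied = 214 × 0.07529 = 16.11 ≈ 16.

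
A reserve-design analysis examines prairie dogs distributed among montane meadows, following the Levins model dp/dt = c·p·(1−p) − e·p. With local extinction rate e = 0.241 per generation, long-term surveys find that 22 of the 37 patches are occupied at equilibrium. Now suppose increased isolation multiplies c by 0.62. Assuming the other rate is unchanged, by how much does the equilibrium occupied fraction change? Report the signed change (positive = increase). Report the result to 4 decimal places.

-0.2485

Observed p* = 22/37 = 0.59459.
Balance c(1−p*) = e gives c = e/(1 − 0.59459) = 0.241/0.40541 = 0.59446.
New p* = 1 − e/c = 1 − 0.24100/0.36857 = 0.34612.
Δp* = 0.34612 − 0.59459 = -0.24847.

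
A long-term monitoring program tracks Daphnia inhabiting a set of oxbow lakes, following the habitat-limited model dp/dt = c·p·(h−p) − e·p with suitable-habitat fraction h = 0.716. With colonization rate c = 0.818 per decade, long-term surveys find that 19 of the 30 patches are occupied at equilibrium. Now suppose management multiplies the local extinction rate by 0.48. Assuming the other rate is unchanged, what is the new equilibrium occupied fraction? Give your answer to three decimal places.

0.676

Observed p* = 19/30 = 0.63333.
Balance c(h−p*) = e gives e = 0.818×(0.716 − 0.63333) = 0.06762.
New p* = 0.716 − e/c = 0.716 − 0.03246/0.81800 = 0.67632.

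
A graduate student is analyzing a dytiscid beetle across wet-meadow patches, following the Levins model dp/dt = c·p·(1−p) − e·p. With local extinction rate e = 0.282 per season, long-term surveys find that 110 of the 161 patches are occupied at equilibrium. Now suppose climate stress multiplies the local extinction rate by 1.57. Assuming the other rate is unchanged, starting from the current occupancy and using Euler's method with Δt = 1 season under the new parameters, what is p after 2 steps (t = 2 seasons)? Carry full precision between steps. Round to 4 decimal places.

Observed p* = 110/161 = 0.68323.
Balance c(1−p*) = e gives c = e/(1 − 0.68323) = 0.282/0.31677 = 0.89024.
Starting from p₀ = 0.68323; update p ← p + (dp/dt)·Δt with the new parameters.
  1  |  dp/dt·Δt = -0.109822  |  p_1 = 0.573407
  2  |  dp/dt·Δt = -0.036109  |  p_2 = 0.537299

0.5373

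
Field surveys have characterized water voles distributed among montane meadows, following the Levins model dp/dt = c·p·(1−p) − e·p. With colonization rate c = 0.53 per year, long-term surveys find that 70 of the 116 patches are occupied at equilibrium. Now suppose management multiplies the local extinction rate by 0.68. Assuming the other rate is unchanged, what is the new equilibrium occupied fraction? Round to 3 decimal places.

Observed p* = 70/116 = 0.60345.
Balance c(1−p*) = e gives e = 0.53×(1 − 0.60345) = 0.21017.
New p* = 1 − e/c = 1 − 0.14292/0.53000 = 0.73034.

0.730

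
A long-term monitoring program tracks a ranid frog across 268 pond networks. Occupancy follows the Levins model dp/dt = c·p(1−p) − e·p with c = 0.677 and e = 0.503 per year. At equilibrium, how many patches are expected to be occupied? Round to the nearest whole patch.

69

p* = 1 − e/c = 1 − 0.503/0.677 = 0.2570.
Expected occupied patches = N × p* = 268 × 0.2570 = 68.88 ≈ 69.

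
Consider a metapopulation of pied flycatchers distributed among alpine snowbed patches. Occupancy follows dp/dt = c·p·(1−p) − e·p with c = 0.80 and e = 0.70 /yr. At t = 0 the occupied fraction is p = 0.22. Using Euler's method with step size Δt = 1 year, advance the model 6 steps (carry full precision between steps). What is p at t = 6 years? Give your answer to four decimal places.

0.1605

Update rule: p ← p + [c·p·(1−p) − e·p]·Δt with Δt = 1.
  1  |  dp/dt·Δt = -0.016720  |  p_1 = 0.203280
  2  |  dp/dt·Δt = -0.012730  |  p_2 = 0.190550
  3  |  dp/dt·Δt = -0.009992  |  p_3 = 0.180557
  4  |  dp/dt·Δt = -0.008025  |  p_4 = 0.172532
  5  |  dp/dt·Δt = -0.006561  |  p_5 = 0.165972
  6  |  dp/dt·Δt = -0.005440  |  p_6 = 0.160532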